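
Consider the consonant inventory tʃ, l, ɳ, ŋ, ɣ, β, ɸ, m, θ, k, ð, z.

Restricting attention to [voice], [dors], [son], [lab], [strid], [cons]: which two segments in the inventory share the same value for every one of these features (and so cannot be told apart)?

On the given features, /l/ and /ɳ/ have an identical profile: [+voice], [−dorsal], [+sonorant], [−labial], [−strident], [+consonantal]. No other two segments in the inventory coincide on all 6 features. (They do differ in [nasal], [lateral] and [anterior], which are not among the given features.)

l, ɳ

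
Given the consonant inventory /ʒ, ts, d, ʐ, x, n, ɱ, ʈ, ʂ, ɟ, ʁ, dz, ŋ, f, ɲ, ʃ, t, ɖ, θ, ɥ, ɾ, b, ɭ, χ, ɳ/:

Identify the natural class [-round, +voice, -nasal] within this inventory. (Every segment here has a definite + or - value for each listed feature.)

ʒ, d, ʐ, ɟ, ʁ, dz, ɖ, ɾ, b, ɭ

Among the inventory, the [-round] segments are /ʒ, ts, d, ʐ, x, n, ɱ, ʈ, ʂ, ɟ, ʁ, dz, ŋ, f, ɲ, ʃ, t, ɖ, θ, ɾ, b, ɭ, χ, ɳ/.
Of those, [+voice] gives /ʒ, d, ʐ, n, ɱ, ɟ, ʁ, dz, ŋ, ɲ, ɖ, ɾ, b, ɭ, ɳ/.
Of those, [-nasal] leaves /ʒ, d, ʐ, ɟ, ʁ, dz, ɖ, ɾ, b, ɭ/.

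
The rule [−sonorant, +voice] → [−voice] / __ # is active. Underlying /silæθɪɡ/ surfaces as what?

Only the final segment /ɡ/ is both word-final and matches the structural description. It is a voiced velar stop, so [−sonorant, +voice] holds; changing it to [−voice] with all other features held fixed yields /k/ (voiceless velar stop). No other segment meets both the structural description and the environment, so the output is [silæθɪk].

[silæθɪk]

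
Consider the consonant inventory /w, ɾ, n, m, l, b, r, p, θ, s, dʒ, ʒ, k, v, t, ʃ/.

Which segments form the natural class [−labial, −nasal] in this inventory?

ɾ, l, r, θ, s, dʒ, ʒ, k, t, ʃ

Checking each segment against [−labial], [−nasal]: /ɾ/ (alveolar tap), /l/ (alveolar lateral approximant), /r/ (alveolar trill), /θ/ (voiceless dental fricative), /s/ (voiceless alveolar fricative), /dʒ/ (voiced postalveolar affricate), among others, satisfy every feature; every other segment in the inventory fails at least one.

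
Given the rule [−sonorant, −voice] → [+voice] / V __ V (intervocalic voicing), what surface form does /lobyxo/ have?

[lobyɣo]

The only segment in the rule's environment that also matches [−sonorant, −voice] is /x/. Applying [+voice] turns the voiceless velar fricative into /ɣ/ (voiced velar fricative), giving [lobyɣo].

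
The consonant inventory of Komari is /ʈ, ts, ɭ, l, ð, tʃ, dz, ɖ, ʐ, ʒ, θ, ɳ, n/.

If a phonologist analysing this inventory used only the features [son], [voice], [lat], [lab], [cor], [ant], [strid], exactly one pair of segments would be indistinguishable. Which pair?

On the given features, /ʒ/ and /ʐ/ have an identical profile: [-sonorant], [+voice], [-lateral], [-labial], [+coronal], [-anterior], [+strident]. No other two segments in the inventory coincide on all 7 features. (They do differ in [distributed], which is not among the given features.)

ʒ, ʐ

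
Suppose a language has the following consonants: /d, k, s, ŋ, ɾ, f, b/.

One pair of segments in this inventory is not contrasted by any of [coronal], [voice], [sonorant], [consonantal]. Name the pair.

On the given features, /f/ and /k/ have an identical profile: [−coronal], [−voice], [−sonorant], [+consonantal]. No other two segments in the inventory coincide on all 4 features. (They do differ in [continuant], [labial] and [dorsal], which are not among the given features.)

f, k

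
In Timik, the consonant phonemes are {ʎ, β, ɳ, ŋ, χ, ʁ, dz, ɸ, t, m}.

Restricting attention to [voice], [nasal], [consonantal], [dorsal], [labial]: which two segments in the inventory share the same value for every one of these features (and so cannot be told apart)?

ʁ, ʎ

/ʁ/ (voiced uvular fricative) and /ʎ/ (palatal lateral approximant) are both [+voice], [−nasal], [+consonantal], [+dorsal], [−labial], so none of the listed features separates them. (They do differ in [lateral], [high] and [back], which are not among the given features.) Every other pair in the inventory differs on at least one listed feature.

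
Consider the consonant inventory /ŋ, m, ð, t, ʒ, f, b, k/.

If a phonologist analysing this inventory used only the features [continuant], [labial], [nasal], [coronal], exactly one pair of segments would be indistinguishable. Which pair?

ʒ, ð

On the given features, /ʒ/ and /ð/ have an identical profile: [+continuant], [−labial], [−nasal], [+coronal]. No other two segments in the inventory coincide on all 4 features. (They do differ in [strident] and [anterior], which are not among the given features.)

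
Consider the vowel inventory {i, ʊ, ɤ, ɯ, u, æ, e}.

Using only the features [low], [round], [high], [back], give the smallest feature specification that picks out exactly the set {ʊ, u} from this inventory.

/ʊ, u/ are exactly the [+round] segments in the inventory, so a single feature suffices.

[+round]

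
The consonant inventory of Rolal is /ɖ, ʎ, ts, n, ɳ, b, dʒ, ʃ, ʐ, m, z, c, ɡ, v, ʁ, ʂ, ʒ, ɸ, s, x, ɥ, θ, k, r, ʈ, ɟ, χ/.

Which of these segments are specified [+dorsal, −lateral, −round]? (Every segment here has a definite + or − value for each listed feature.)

c, ɡ, ʁ, x, k, ɟ, χ

The [+dorsal] segments are /ʎ, c, ɡ, ʁ, x, ɥ, k, ɟ, χ/.
Intersecting with [−lateral] gives /c, ɡ, ʁ, x, ɥ, k, ɟ, χ/.
Within that set, [−round] leaves /c, ɡ, ʁ, x, k, ɟ, χ/.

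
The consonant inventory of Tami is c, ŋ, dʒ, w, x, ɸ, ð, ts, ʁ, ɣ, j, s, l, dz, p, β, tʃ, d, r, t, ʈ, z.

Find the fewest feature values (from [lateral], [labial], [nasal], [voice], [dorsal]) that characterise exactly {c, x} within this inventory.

[−voice, +dorsal]

Every target segment is [−voice], [+dorsal]; each remaining inventory member fails at least one of these. Each conjunct is needed — [+dorsal] alone would also admit /ŋ, w, ʁ, ɣ, …/; [−voice] alone would also admit /ɸ, ts, s, p, …/ — and no other single listed feature has exactly this extension, so two is the minimum.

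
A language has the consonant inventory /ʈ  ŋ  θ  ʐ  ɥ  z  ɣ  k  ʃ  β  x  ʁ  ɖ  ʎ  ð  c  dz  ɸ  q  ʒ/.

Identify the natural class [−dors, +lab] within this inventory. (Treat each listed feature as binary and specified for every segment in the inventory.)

β, ɸ

Among the inventory, the [−dorsal] segments are /ʈ, θ, ʐ, z, ʃ, β, ɖ, ð, dz, ɸ, ʒ/.
Intersecting with [+labial] leaves /β, ɸ/.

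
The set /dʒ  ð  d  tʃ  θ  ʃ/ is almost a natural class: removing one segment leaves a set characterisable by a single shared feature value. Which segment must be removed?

d

/ʃ, ð, θ, tʃ, dʒ/ are all [+distributed], but /d/ (voiced alveolar stop) is [-distributed]. No other single segment can be removed to leave a set sharing one feature value that the removed segment lacks, so /d/ is the odd one out.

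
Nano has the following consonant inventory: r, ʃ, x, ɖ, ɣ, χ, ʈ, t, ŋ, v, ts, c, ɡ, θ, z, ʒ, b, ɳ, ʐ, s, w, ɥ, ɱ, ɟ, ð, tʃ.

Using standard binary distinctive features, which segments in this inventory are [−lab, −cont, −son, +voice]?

ɖ, ɡ, ɟ

Eliminate segments failing any feature: /r, ʃ, x, ɣ, χ, θ, z, ʒ, ʐ, s, ð/ are [+continuant]; /ʈ, t, ts, c, tʃ/ are [−voice]; /ŋ, ɳ/ are [+sonorant]; /v, b, w, ɥ, ɱ/ are [+labial]. The remaining /ɖ, ɡ, ɟ/ satisfy [−labial], [−continuant], [−sonorant], [+voice].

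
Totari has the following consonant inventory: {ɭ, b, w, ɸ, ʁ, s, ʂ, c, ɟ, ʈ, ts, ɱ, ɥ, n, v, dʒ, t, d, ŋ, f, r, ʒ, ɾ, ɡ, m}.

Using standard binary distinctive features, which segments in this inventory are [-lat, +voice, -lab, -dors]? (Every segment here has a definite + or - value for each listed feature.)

Checking each segment against [-lateral], [+voice], [-labial], [-dorsal]: /n/ (alveolar nasal), /dʒ/ (voiced postalveolar affricate), /d/ (voiced alveolar stop), /r/ (alveolar trill), /ʒ/ (voiced postalveolar fricative), /ɾ/ (alveolar tap) satisfy every feature; every other segment in the inventory fails at least one.

n, dʒ, d, r, ʒ, ɾ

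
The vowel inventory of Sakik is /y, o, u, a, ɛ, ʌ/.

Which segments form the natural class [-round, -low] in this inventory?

Eliminate segments failing any feature: /y, o, u/ are [+round]; /a/ is [+low]. The remaining /ɛ, ʌ/ satisfy [-round], [-low].

ɛ, ʌ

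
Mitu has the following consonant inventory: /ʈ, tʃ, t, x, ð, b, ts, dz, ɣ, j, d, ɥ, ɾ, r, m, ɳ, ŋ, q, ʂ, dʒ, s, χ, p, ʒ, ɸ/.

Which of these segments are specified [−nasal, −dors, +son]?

Eliminate segments failing any feature: /ʈ, tʃ, t, ð, b, ts, dz, d, ʂ, dʒ, s, p, ʒ, ɸ/ are [−sonorant]; /x, ɣ, j, ɥ, q, χ/ are [+dorsal]; /m, ɳ, ŋ/ are [+nasal]. The remaining /ɾ, r/ satisfy [−nasal], [−dorsal], [+sonorant].

ɾ, r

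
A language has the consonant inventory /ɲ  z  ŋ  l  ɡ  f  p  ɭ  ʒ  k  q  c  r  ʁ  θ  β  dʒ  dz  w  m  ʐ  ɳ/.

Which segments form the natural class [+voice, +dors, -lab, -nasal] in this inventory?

ɡ, ʁ

The [+voice] segments are /ɲ, z, ŋ, l, ɡ, ɭ, ʒ, r, ʁ, β, dʒ, dz, w, m, ʐ, ɳ/.
Of those, [+dorsal] gives /ɲ, ŋ, ɡ, ʁ, w/.
Among these, [-labial] gives /ɲ, ŋ, ɡ, ʁ/.
Intersecting with [-nasal] leaves /ɡ, ʁ/.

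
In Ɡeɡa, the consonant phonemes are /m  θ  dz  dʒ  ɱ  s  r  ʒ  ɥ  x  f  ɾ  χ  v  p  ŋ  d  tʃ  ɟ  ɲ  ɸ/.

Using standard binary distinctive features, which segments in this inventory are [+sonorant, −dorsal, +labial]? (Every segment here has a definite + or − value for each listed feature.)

Eliminate segments failing any feature: /θ, dz, dʒ, s, ʒ, x, f, χ, v, p, d, tʃ, ɟ, ɸ/ are [−sonorant]; /r, ɾ/ are [−labial]; /ɥ, ŋ, ɲ/ are [+dorsal]. The remaining /m, ɱ/ satisfy [+sonorant], [−dorsal], [+labial].

m, ɱ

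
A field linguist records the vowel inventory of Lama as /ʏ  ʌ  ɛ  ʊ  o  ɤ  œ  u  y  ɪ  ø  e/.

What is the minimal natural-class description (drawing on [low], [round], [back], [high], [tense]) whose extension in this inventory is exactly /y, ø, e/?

[-back, +tense]

/y, ø, e/ are all [-back], [+tense], and no other segment in the inventory matches both values. Dropping any one of them over-generates: [+tense] alone would also admit /o, ɤ, u/; [-back] alone would also admit /ʏ, ɛ, œ, ɪ/. No other single listed feature picks out exactly this set either, so fewer than two features will not do.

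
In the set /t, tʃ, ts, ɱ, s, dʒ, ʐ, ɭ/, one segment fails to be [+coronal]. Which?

ɱ

/ʐ, s, tʃ, dʒ, ts, ɭ, t/ are all [+coronal]; /ɱ/ (labiodental nasal) is [−coronal].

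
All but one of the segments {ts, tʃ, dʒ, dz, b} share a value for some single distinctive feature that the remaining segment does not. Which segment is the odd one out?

The remaining segments after removing /b/ share [+delayed release]; /b/ (voiced bilabial stop) is [−delayed release]. For every other candidate removal, the leftover set fails to share any single feature value that the removed segment lacks.

b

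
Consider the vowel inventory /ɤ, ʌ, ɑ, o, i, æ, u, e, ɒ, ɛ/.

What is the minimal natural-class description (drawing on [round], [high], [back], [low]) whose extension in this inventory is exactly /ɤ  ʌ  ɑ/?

[+back, −round]

The class [+back], [−round] has exactly /ɤ, ʌ, ɑ/ as its extension in this inventory. No smaller conjunction from the listed features achieves this: [−round] alone would also admit /i, æ, e, ɛ/; [+back] alone would also admit /o, u, ɒ/; and checking the remaining single features turns up none with this extension.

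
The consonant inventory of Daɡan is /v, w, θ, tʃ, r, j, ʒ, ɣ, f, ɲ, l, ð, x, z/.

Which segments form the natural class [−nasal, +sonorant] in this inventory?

w, r, j, l

Checking each segment against [−nasal], [+sonorant]: /w/ (labial-velar glide), /r/ (alveolar trill), /j/ (palatal glide), /l/ (alveolar lateral approximant) satisfy every feature; every other segment in the inventory fails at least one.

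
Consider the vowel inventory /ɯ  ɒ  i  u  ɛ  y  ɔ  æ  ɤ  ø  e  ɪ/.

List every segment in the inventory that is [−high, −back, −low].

ɛ, ø, e

Checking each segment against [−high], [−back], [−low]: /ɛ/ (mid front unrounded lax vowel), /ø/ (mid front rounded tense vowel), /e/ (mid front unrounded tense vowel) satisfy every feature; every other segment in the inventory fails at least one.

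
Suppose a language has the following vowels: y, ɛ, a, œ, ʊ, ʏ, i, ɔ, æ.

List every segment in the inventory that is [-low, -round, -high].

Checking each segment against [-low], [-round], [-high]: /ɛ/ (mid front unrounded lax vowel) satisfies every feature; every other segment in the inventory fails at least one.

ɛ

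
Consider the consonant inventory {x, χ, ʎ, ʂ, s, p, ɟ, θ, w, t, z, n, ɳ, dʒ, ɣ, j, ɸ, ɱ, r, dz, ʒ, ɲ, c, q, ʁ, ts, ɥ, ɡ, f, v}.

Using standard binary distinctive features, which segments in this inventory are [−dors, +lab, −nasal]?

Eliminate segments failing any feature: /x, χ, ʎ, ɟ, w, ɣ, j, ɲ, c, q, ʁ, ɥ, ɡ/ are [+dorsal]; /ʂ, s, θ, t, z, n, ɳ, dʒ, r, dz, ʒ, ts/ are [−labial]; /ɱ/ is [+nasal]. The remaining /p, ɸ, f, v/ satisfy [−dorsal], [+labial], [−nasal].

p, ɸ, f, v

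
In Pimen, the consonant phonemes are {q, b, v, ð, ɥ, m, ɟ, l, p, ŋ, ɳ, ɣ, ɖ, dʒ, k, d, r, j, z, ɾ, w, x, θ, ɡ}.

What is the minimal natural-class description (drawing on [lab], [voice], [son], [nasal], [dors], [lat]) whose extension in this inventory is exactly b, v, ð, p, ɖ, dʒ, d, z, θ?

The class [−sonorant], [−dorsal] has exactly /b, v, ð, p, ɖ, dʒ, d, z, θ/ as its extension in this inventory. No smaller conjunction from the listed features achieves this: [−dorsal] alone would also admit /m, l, ɳ, r, …/; [−sonorant] alone would also admit /q, ɟ, ɣ, k, …/; and checking the remaining single features turns up none with this extension.

[−son, −dors]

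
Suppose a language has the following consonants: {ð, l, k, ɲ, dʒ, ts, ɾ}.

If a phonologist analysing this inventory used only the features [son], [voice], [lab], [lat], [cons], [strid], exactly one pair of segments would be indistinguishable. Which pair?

ɲ, ɾ

/ɲ/ (palatal nasal) and /ɾ/ (alveolar tap) are both [+sonorant], [+voice], [−labial], [−lateral], [+consonantal], [−strident], so none of the listed features separates them. (They do differ in [nasal] and [dorsal], which are not among the given features.) Every other pair in the inventory differs on at least one listed feature.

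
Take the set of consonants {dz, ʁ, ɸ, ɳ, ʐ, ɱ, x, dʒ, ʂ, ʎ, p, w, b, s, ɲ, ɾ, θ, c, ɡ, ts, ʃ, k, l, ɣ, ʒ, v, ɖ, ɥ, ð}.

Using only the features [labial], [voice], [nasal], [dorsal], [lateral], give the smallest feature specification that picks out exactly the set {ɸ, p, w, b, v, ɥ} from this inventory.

[−nasal, +labial]

Every target segment is [−nasal], [+labial]; each remaining inventory member fails at least one of these. Each conjunct is needed — [+labial] alone would also admit /ɱ/; [−nasal] alone would also admit /dz, ʁ, ʐ, x, …/ — and no other single listed feature has exactly this extension, so two is the minimum.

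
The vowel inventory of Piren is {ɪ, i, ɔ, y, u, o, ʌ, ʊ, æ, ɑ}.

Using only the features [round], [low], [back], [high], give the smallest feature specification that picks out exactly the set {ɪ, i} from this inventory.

[+high, −round]

Every target segment is [+high], [−round]; each remaining inventory member fails at least one of these. Each conjunct is needed — [−round] alone would also admit /ʌ, æ, ɑ/; [+high] alone would also admit /y, u, ʊ/ — and no other single listed feature has exactly this extension, so two is the minimum.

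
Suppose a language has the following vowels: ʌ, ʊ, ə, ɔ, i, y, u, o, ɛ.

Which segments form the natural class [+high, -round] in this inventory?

Checking each segment against [+high], [-round]: /i/ (high front unrounded tense vowel) satisfies every feature; every other segment in the inventory fails at least one.

i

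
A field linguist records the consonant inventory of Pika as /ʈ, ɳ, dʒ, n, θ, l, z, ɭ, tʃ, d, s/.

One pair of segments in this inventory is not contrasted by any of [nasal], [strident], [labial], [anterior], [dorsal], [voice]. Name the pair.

d, l

/d/ (voiced alveolar stop) and /l/ (alveolar lateral approximant) are both [-nasal], [-strident], [-labial], [+anterior], [-dorsal], [+voice], so none of the listed features separates them. (They do differ in [sonorant] and [lateral], which are not among the given features.) Every other pair in the inventory differs on at least one listed feature.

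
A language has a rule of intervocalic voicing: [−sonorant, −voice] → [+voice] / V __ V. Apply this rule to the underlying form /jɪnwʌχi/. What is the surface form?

Only /χ/ occurs between two vowels (/ʌ/ __ /i/) and matches the structural description. It is a voiceless uvular fricative, so [−sonorant, −voice] holds; changing it to [+voice] with all other features held fixed yields /ʁ/ (voiced uvular fricative). No other segment meets both the structural description and the environment, so the output is [jɪnwʌʁi].

[jɪnwʌʁi]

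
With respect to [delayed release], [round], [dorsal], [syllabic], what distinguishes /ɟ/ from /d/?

The two segments share [-delayed release], [-round], [-syllabic]. The only feature from the list on which they differ: /ɟ/ is [+dorsal] while /d/ is [-dorsal].

[dorsal]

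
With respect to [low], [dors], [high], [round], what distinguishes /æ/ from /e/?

The two segments share [+dorsal], [−high], [−round]. The only feature from the list on which they differ: /æ/ is [+low] while /e/ is [−low].

[low]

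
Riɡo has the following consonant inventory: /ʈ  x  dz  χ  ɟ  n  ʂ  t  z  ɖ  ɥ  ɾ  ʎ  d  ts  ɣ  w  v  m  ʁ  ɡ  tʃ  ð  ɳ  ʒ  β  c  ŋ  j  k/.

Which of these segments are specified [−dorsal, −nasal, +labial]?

Eliminate segments failing any feature: /ʈ, dz, ʂ, t, z, ɖ, ɾ, d, ts, tʃ, ð, ʒ/ are [−labial]; /x, χ, ɟ, ɥ, ʎ, ɣ, w, ʁ, ɡ, c, ŋ, j, k/ are [+dorsal]; /n, m, ɳ/ are [+nasal]. The remaining /v, β/ satisfy [−dorsal], [−nasal], [+labial].

v, β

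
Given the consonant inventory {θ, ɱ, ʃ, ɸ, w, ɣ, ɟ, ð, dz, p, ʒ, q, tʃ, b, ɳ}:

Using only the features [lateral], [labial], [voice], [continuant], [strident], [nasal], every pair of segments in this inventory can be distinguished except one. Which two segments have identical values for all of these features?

ɣ, ð

On the given features, /ɣ/ and /ð/ have an identical profile: [-lateral], [-labial], [+voice], [+continuant], [-strident], [-nasal]. No other two segments in the inventory coincide on all 6 features. (They do differ in [coronal] and [dorsal], which are not among the given features.)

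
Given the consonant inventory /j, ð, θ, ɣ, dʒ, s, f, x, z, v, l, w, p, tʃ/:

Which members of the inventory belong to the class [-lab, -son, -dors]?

First, the [-labial] segments are /j, ð, θ, ɣ, dʒ, s, x, z, l, tʃ/.
Among these, [-sonorant] gives /ð, θ, ɣ, dʒ, s, x, z, tʃ/.
Of those, [-dorsal] leaves /ð, θ, dʒ, s, z, tʃ/.

ð, θ, dʒ, s, z, tʃ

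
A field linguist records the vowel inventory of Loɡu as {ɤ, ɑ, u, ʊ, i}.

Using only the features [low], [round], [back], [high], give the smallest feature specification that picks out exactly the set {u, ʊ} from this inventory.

Every target segment is [+round] and no other inventory member is, so one feature is enough.

[+round]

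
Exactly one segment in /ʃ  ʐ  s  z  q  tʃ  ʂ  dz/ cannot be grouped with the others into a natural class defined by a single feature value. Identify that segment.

q

/s, z, tʃ, dz, ʐ, ʃ, ʂ/ are all [+strident], but /q/ (voiceless uvular stop) is [−strident]. No other single segment can be removed to leave a set sharing one feature value that the removed segment lacks, so /q/ is the odd one out.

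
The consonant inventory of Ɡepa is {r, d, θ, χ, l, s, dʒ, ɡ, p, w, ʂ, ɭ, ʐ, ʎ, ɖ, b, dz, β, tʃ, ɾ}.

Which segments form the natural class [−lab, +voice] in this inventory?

r, d, l, dʒ, ɡ, ɭ, ʐ, ʎ, ɖ, dz, ɾ

Eliminate segments failing any feature: /θ, χ, s, ʂ, tʃ/ are [−voice]; /p, w, b, β/ are [+labial]. The remaining /r, d, l, dʒ, ɡ, ɭ, ʐ, ʎ, ɖ, dz, ɾ/ satisfy [−labial], [+voice].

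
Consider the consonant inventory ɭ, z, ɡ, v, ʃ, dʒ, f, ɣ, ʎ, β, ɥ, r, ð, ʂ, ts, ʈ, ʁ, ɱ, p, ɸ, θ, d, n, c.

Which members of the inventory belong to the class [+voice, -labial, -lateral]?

z, ɡ, dʒ, ɣ, r, ð, ʁ, d, n

First, the [+voice] segments are /ɭ, z, ɡ, v, dʒ, ɣ, ʎ, β, ɥ, r, ð, ʁ, ɱ, d, n/.
Then [-labial] gives /ɭ, z, ɡ, dʒ, ɣ, ʎ, r, ð, ʁ, d, n/.
Of those, [-lateral] leaves /z, ɡ, dʒ, ɣ, r, ð, ʁ, d, n/.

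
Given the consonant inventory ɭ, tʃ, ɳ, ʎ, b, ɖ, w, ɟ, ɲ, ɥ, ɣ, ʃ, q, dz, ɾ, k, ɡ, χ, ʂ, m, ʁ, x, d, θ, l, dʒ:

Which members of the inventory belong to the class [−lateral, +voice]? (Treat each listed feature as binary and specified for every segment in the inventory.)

Checking each segment against [−lateral], [+voice]: /ɳ/ (retroflex nasal), /b/ (voiced bilabial stop), /ɖ/ (voiced retroflex stop), /w/ (labial-velar glide), /ɟ/ (voiced palatal stop), /ɲ/ (palatal nasal), among others, satisfy every feature; every other segment in the inventory fails at least one.

ɳ, b, ɖ, w, ɟ, ɲ, ɥ, ɣ, dz, ɾ, ɡ, m, ʁ, d, dʒ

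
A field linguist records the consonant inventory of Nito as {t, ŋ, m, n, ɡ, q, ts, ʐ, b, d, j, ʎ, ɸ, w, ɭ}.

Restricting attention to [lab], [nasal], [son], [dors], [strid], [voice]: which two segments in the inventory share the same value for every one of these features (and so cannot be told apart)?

j, ʎ

On the given features, /j/ and /ʎ/ have an identical profile: [−labial], [−nasal], [+sonorant], [+dorsal], [−strident], [+voice]. No other two segments in the inventory coincide on all 6 features. (They do differ in [lateral], which is not among the given features.)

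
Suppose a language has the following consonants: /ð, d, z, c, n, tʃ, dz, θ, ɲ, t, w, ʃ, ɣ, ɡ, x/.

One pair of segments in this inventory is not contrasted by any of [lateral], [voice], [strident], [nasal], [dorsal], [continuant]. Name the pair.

w, ɣ

/w/ (labial-velar glide) and /ɣ/ (voiced velar fricative) are both [-lateral], [+voice], [-strident], [-nasal], [+dorsal], [+continuant], so none of the listed features separates them. (They do differ in [sonorant], [labial] and [round], which are not among the given features.) Every other pair in the inventory differs on at least one listed feature.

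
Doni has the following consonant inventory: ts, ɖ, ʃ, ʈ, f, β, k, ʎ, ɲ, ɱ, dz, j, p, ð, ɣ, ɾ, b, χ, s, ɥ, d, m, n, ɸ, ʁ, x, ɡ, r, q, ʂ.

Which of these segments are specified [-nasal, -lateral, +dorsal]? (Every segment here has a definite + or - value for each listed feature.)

Eliminate segments failing any feature: /ts, ɖ, ʃ, ʈ, f, β, dz, p, ð, ɾ, b, s, d, ɸ, r, ʂ/ are [-dorsal]; /ʎ/ is [+lateral]; /ɲ, ɱ, m, n/ are [+nasal]. The remaining /k, j, ɣ, χ, ɥ, ʁ, x, ɡ, q/ satisfy [-nasal], [-lateral], [+dorsal].

k, j, ɣ, χ, ɥ, ʁ, x, ɡ, q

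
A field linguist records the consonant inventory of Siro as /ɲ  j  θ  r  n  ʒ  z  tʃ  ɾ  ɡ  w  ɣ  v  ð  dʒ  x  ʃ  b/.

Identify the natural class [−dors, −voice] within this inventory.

θ, tʃ, ʃ

The [−dorsal] segments are /θ, r, n, ʒ, z, tʃ, ɾ, v, ð, dʒ, ʃ, b/.
Intersecting with [−voice] leaves /θ, tʃ, ʃ/.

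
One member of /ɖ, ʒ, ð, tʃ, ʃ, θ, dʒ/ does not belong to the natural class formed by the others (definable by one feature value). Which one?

ɖ

[distributed] groups all but one: /ʃ, ð, dʒ, tʃ, θ, ʒ/ share [+distributed] while /ɖ/ (voiced retroflex stop) alone is [-distributed]. Removing any other segment would not leave a single-feature class that excludes it.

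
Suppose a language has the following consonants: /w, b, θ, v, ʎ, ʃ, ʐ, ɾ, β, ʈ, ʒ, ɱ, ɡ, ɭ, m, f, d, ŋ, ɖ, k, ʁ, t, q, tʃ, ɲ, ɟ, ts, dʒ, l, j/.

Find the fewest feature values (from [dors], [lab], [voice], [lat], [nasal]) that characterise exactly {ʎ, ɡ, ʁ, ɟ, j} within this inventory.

[+voice, -nasal, -lab, +dors]

Every target segment is [+voice], [-nasal], [-labial], [+dorsal]; each remaining inventory member fails at least one of these. Each conjunct is needed — [-nasal, -labial, +dorsal] alone would also admit /k, q/; [+voice, -labial, +dorsal] alone would also admit /ŋ, ɲ/; [+voice, -nasal, +dorsal] alone would also admit /w/; [+voice, -nasal, -labial] alone would also admit /ʐ, ɾ, ʒ, ɭ, …/ — and no other combination of three listed features has exactly this extension, so four is the minimum.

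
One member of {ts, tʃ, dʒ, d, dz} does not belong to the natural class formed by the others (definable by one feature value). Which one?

[delayed release] (equivalently [strident]) groups all but one: /ts, tʃ, dz, dʒ/ share [+delayed release] while /d/ (voiced alveolar stop) alone is [−delayed release]. Removing any other segment would not leave a single-feature class that excludes it.

d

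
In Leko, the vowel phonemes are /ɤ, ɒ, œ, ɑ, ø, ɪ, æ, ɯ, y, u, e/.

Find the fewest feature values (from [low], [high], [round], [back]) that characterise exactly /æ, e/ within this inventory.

/æ, e/ are all [−high], [−back], [−round], and no other segment in the inventory matches all three values. Dropping any one of them over-generates: [−back, −round] alone would also admit /ɪ/; [−high, −round] alone would also admit /ɤ, ɑ/; [−high, −back] alone would also admit /œ, ø/. No other combination of two listed features picks out exactly this set either, so fewer than three features will not do.

[−high, −back, −round]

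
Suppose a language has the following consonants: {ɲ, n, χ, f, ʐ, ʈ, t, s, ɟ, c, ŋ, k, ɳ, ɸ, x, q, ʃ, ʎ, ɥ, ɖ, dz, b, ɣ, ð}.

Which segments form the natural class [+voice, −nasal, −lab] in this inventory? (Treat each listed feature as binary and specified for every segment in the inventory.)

ʐ, ɟ, ʎ, ɖ, dz, ɣ, ð

Checking each segment against [+voice], [−nasal], [−labial]: /ʐ/ (voiced retroflex fricative), /ɟ/ (voiced palatal stop), /ʎ/ (palatal lateral approximant), /ɖ/ (voiced retroflex stop), /dz/ (voiced alveolar affricate), /ɣ/ (voiced velar fricative), among others, satisfy every feature; every other segment in the inventory fails at least one.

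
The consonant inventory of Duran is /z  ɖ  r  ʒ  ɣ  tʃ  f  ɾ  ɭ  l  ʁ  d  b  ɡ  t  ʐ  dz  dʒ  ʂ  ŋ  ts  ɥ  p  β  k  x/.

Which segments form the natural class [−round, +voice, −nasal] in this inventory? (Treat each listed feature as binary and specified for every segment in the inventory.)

z, ɖ, r, ʒ, ɣ, ɾ, ɭ, l, ʁ, d, b, ɡ, ʐ, dz, dʒ, β

Checking each segment against [−round], [+voice], [−nasal]: /z/ (voiced alveolar fricative), /ɖ/ (voiced retroflex stop), /r/ (alveolar trill), /ʒ/ (voiced postalveolar fricative), /ɣ/ (voiced velar fricative), /ɾ/ (alveolar tap), among others, satisfy every feature; every other segment in the inventory fails at least one.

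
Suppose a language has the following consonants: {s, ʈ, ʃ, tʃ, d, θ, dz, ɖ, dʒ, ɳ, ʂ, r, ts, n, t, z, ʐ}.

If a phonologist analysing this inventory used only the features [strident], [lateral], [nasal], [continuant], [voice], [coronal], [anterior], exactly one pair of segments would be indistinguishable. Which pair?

ʂ, ʃ

Both /ʂ/ and /ʃ/ are [+strident], [−lateral], [−nasal], [+continuant], [−voice], [+coronal], [−anterior]. Since the list omits [distributed] — which does distinguish the voiceless retroflex fricative from the voiceless postalveolar fricative — this pair collapses; all other pairs remain distinct.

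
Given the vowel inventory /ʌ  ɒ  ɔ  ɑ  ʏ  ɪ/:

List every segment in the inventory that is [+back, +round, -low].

ɔ

Eliminate segments failing any feature: /ʌ, ɑ/ are [-round]; /ɒ/ is [+low]; /ʏ, ɪ/ are [-back]. The remaining /ɔ/ satisfy [+back], [+round], [-low].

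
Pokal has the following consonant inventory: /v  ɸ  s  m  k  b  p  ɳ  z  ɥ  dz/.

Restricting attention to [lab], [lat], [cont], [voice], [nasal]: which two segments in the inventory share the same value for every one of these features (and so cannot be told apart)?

v, ɥ

/v/ (voiced labiodental fricative) and /ɥ/ (labial-palatal glide) are both [+labial], [-lateral], [+continuant], [+voice], [-nasal], so none of the listed features separates them. (They do differ in [sonorant], [round] and [dorsal], which are not among the given features.) Every other pair in the inventory differs on at least one listed feature.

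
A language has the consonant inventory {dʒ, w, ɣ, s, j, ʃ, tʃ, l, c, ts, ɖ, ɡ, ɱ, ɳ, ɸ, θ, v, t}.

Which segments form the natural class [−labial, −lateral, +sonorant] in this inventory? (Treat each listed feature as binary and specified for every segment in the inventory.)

j, ɳ

First, the [−labial] segments are /dʒ, ɣ, s, j, ʃ, tʃ, l, c, ts, ɖ, ɡ, ɳ, θ, t/.
Within that set, [−lateral] gives /dʒ, ɣ, s, j, ʃ, tʃ, c, ts, ɖ, ɡ, ɳ, θ, t/.
Of those, [+sonorant] leaves /j, ɳ/.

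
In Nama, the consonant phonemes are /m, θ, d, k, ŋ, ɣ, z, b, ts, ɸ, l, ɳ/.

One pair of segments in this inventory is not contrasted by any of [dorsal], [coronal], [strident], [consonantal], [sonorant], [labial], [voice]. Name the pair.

/ɳ/ (retroflex nasal) and /l/ (alveolar lateral approximant) are both [-dorsal], [+coronal], [-strident], [+consonantal], [+sonorant], [-labial], [+voice], so none of the listed features separates them. (They do differ in [nasal], [lateral] and [anterior], which are not among the given features.) Every other pair in the inventory differs on at least one listed feature.

ɳ, l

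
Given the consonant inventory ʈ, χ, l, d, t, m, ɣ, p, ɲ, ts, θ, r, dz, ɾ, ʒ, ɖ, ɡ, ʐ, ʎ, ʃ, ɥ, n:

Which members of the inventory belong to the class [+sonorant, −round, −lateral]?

m, ɲ, r, ɾ, n

The [+sonorant] segments are /l, m, ɲ, r, ɾ, ʎ, ɥ, n/.
Then [−round] gives /l, m, ɲ, r, ɾ, ʎ, n/.
Intersecting with [−lateral] leaves /m, ɲ, r, ɾ, n/.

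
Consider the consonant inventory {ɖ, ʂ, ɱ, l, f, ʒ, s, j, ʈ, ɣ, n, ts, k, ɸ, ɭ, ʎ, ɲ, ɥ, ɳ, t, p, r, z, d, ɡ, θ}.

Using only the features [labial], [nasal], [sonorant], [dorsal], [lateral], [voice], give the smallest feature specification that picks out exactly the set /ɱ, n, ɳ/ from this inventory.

[+nasal, −dorsal]

The class [+nasal], [−dorsal] has exactly /ɱ, n, ɳ/ as its extension in this inventory. No smaller conjunction from the listed features achieves this: [−dorsal] alone would also admit /ɖ, ʂ, l, f, …/; [+nasal] alone would also admit /ɲ/; and checking the remaining single features turns up none with this extension.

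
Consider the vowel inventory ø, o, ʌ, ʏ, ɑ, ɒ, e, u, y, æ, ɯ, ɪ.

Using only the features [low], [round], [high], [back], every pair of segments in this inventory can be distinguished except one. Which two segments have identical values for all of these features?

/y/ (high front rounded tense vowel) and /ʏ/ (high front rounded lax vowel) are both [-low], [+round], [+high], [-back], so none of the listed features separates them. (They do differ in [tense], which is not among the given features.) Every other pair in the inventory differs on at least one listed feature.

y, ʏ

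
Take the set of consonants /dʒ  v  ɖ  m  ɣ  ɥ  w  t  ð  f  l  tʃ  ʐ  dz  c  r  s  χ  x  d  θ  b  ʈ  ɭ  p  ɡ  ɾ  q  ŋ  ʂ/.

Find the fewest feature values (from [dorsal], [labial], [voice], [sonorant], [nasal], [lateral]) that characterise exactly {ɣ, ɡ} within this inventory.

The class [-sonorant], [+voice], [+dorsal] has exactly /ɣ, ɡ/ as its extension in this inventory. No smaller conjunction from the listed features achieves this: [+voice, +dorsal] alone would also admit /ɥ, w, ŋ/; [-sonorant, +dorsal] alone would also admit /c, χ, x, q/; [-sonorant, +voice] alone would also admit /dʒ, v, ɖ, ð, …/; and checking the remaining two-feature bundles turns up none with this extension.

[-sonorant, +voice, +dorsal]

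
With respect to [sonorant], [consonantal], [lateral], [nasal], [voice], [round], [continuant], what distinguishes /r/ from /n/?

[nasal], [continuant]

/r/ (alveolar trill) and /n/ (alveolar nasal) agree on [+sonorant], [+consonantal], [−lateral], [+voice], [−round]. They differ on [nasal] (/r/ [−], /n/ [+]), [continuant] (/r/ [+], /n/ [−]).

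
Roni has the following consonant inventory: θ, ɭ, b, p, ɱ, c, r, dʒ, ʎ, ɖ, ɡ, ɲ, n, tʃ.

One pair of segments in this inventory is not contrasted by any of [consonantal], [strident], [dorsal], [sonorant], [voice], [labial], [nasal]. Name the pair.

Both /ɭ/ and /r/ are [+consonantal], [-strident], [-dorsal], [+sonorant], [+voice], [-labial], [-nasal]. Since the list omits [lateral] and [anterior] — which do distinguish the retroflex lateral approximant from the alveolar trill — this pair collapses; all other pairs remain distinct.

ɭ, r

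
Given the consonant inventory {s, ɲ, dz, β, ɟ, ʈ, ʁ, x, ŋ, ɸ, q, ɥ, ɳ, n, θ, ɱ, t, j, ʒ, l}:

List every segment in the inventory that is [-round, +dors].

Among the inventory, the [-round] segments are /s, ɲ, dz, β, ɟ, ʈ, ʁ, x, ŋ, ɸ, q, ɳ, n, θ, ɱ, t, j, ʒ, l/.
Among these, [+dorsal] leaves /ɲ, ɟ, ʁ, x, ŋ, q, j/.

ɲ, ɟ, ʁ, x, ŋ, q, j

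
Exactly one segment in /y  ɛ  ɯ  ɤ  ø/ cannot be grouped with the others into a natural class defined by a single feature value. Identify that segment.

[tense] groups all but one: /ɯ, y, ø, ɤ/ share [+tense] while /ɛ/ (mid front unrounded lax vowel) alone is [−tense]. Removing any other segment would not leave a single-feature class that excludes it.

ɛ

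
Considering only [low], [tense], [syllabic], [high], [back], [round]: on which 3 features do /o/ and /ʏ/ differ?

[high], [back], [tense]

/o/ (mid back rounded tense vowel) and /ʏ/ (high front rounded lax vowel) agree on [−low], [+syllabic], [+round]. They differ on [high] (/o/ [−], /ʏ/ [+]), [back] (/o/ [+], /ʏ/ [−]), [tense] (/o/ [+], /ʏ/ [−]).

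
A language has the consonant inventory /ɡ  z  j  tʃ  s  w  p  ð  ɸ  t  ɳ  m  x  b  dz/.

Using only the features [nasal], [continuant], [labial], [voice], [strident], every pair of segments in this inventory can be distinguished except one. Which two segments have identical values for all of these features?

On the given features, /ð/ and /j/ have an identical profile: [-nasal], [+continuant], [-labial], [+voice], [-strident]. No other two segments in the inventory coincide on all 5 features. (They do differ in [sonorant] and [dorsal], which are not among the given features.)

ð, j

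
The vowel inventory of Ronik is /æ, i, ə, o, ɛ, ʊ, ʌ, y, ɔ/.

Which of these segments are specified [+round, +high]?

ʊ, y

Checking each segment against [+round], [+high]: /ʊ/ (high back rounded lax vowel), /y/ (high front rounded tense vowel) satisfy every feature; every other segment in the inventory fails at least one.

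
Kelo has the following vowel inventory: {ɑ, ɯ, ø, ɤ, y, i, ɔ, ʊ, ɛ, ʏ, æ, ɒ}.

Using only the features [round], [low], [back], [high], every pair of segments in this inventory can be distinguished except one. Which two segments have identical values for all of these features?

On the given features, /y/ and /ʏ/ have an identical profile: [+round], [−low], [−back], [+high]. No other two segments in the inventory coincide on all 4 features. (They do differ in [tense], which is not among the given features.)

y, ʏ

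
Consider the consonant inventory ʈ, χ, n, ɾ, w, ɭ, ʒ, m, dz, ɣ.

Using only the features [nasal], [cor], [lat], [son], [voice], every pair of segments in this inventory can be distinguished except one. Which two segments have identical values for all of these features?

Both /dz/ and /ʒ/ are [−nasal], [+coronal], [−lateral], [−sonorant], [+voice]. Since the list omits [continuant], [anterior] and [distributed] — which do distinguish the voiced alveolar affricate from the voiced postalveolar fricative — this pair collapses; all other pairs remain distinct.

dz, ʒ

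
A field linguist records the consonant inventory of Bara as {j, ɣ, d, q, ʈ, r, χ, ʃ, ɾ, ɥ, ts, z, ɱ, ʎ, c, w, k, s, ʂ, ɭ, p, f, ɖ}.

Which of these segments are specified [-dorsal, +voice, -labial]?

Checking each segment against [-dorsal], [+voice], [-labial]: /d/ (voiced alveolar stop), /r/ (alveolar trill), /ɾ/ (alveolar tap), /z/ (voiced alveolar fricative), /ɭ/ (retroflex lateral approximant), /ɖ/ (voiced retroflex stop) satisfy every feature; every other segment in the inventory fails at least one.

d, r, ɾ, z, ɭ, ɖ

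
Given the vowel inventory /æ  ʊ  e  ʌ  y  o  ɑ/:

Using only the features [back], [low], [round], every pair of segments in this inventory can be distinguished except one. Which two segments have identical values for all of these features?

ʊ, o

/ʊ/ (high back rounded lax vowel) and /o/ (mid back rounded tense vowel) are both [+back], [−low], [+round], so none of the listed features separates them. (They do differ in [high] and [tense], which are not among the given features.) Every other pair in the inventory differs on at least one listed feature.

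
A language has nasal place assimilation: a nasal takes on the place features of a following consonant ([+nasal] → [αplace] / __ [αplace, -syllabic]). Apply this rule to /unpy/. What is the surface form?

[umpy]

The only nasal preceding a consonant is /n/ before /p/. /p/ is [+labial], so /n/ → /m/, giving [umpy].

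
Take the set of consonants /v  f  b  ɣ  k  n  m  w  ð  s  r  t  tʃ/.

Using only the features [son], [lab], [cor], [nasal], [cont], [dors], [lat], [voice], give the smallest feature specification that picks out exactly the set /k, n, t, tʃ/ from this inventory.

[-cont, -lab]

The class [-continuant], [-labial] has exactly /k, n, t, tʃ/ as its extension in this inventory. No smaller conjunction from the listed features achieves this: [-labial] alone would also admit /ɣ, ð, s, r/; [-continuant] alone would also admit /b, m/; and checking the remaining single features turns up none with this extension.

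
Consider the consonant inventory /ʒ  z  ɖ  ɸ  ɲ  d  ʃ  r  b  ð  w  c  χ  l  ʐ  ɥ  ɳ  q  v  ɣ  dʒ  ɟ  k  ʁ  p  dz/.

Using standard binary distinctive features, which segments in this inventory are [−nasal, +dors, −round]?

Checking each segment against [−nasal], [+dorsal], [−round]: /c/ (voiceless palatal stop), /χ/ (voiceless uvular fricative), /q/ (voiceless uvular stop), /ɣ/ (voiced velar fricative), /ɟ/ (voiced palatal stop), /k/ (voiceless velar stop), among others, satisfy every feature; every other segment in the inventory fails at least one.

c, χ, q, ɣ, ɟ, k, ʁ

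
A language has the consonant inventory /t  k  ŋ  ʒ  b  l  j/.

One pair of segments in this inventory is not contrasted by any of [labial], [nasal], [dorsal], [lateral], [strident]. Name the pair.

k, j

Both /k/ and /j/ are [−labial], [−nasal], [+dorsal], [−lateral], [−strident]. Since the list omits [sonorant], [voice], [continuant] and [back] — which do distinguish the voiceless velar stop from the palatal glide — this pair collapses; all other pairs remain distinct.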